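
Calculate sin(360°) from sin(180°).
sin(360°) = 2 sin 180° cos 180° = 0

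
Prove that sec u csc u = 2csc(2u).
RHS = 2/sin(2u) = 2/(2 sin u cos u) = 1/(sin u cos u) = (1/cos u)(1/sin u) = sec u csc u = LHS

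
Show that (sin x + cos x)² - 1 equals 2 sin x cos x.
LHS = sin²x + 2 sin x cos x + cos²x - 1 = (sin²x + cos²x) + 2 sin x cos x - 1 = 1 + 2 sin x cos x - 1 = 2 sin x cos x = RHS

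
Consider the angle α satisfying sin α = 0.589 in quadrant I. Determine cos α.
cos α = √(1 - sin²α) = 0.8081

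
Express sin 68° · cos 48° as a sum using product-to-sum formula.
sin 68° cos 48° = (1/2)[sin(68°+48°) + sin(68°-48°)]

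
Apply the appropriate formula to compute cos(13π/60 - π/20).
cos(13π/60 - π/20) = cos 13π/60 cos π/20 + sin 13π/60 sin π/20 = √3/2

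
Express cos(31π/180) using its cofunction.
cos(31π/180) = sin(π/2 - 31π/180) = sin(59π/180)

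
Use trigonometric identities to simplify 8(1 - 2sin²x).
8(1 - 2sin²x) = 8(cos(2x)) (using Double angle)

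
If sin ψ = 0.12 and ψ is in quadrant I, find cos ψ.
cos ψ = 0.9928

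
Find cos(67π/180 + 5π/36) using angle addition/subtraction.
cos(67π/180 + 5π/36) = cos 67π/180 cos 5π/36 - sin 67π/180 sin 5π/36 = -0.0349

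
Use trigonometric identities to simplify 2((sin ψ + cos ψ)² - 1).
2((sin ψ + cos ψ)² - 1) = 2(sin(2ψ)) (using Pythagorean + double angle)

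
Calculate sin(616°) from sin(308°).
sin(616°) = 2 sin 308° cos 308° = -0.9703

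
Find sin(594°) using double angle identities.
sin(594°) = 2 sin 297° cos 297° = -0.809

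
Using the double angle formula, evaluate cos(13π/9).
cos(13π/9) = cos²13π/18 - sin²13π/18 = -0.1736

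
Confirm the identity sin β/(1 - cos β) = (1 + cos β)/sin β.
LHS = sin β(1 + cos β) / ((1 - cos β)(1 + cos β)) = sin β(1 + cos β) / (1 - cos²β) = sin β(1 + cos β) / sin²β = (1 + cos β)/sin β = RHS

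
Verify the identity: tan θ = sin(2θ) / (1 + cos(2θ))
RHS = 2 sin θ cos θ / (2cos²θ) = sin θ/cos θ = tan θ = LHS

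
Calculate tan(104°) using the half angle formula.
tan(104°) = sin 208° / (1 + cos 208°) = -4.011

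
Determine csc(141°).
csc(141°) = 1.589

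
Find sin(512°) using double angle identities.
sin(512°) = 2 sin 256° cos 256° = 0.4695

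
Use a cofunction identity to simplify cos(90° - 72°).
cos(90° - 72°) = sin(72°)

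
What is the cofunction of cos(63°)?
cos(63°) = sin(90° - 63°) = sin(27°)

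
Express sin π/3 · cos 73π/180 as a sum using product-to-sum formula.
sin π/3 cos 73π/180 = (1/2)[sin(π/3+73π/180) + sin(π/3-73π/180)]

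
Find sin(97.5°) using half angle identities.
sin(97.5°) = √((1 - cos 195°)/2) = 0.9914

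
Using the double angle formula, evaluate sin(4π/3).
sin(4π/3) = 2 sin 2π/3 cos 2π/3 = -√3/2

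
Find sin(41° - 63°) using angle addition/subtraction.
sin(41° - 63°) = sin 41° cos 63° - cos 41° sin 63° = -0.3746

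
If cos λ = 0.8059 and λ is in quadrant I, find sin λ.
sin λ = 0.5921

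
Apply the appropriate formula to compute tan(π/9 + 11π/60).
tan(π/9 + 11π/60) = (tan π/9 + tan 11π/60)/(1 - tan π/9 tan 11π/60) = 1.327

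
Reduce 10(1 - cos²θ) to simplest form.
10(1 - cos²θ) = 10(sin²θ) (using Pythagorean identity)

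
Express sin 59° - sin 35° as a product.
sin 59° - sin 35° = 2 cos(47°) sin(12°)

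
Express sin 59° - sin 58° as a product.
sin 59° - sin 58° = 2 cos(58.5°) sin(0.5°)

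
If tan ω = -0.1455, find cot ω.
cot ω = 1/tan ω = -6.873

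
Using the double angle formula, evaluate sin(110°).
sin(110°) = 2 sin 55° cos 55° = 0.9397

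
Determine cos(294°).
cos(294°) = 0.4067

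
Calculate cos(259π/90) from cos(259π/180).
cos(259π/90) = cos²259π/180 - sin²259π/180 = -0.9272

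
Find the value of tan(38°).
tan(38°) = 0.7813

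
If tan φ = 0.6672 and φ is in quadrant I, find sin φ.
sin φ = 0.555 (using tan²φ + 1 = sec²φ)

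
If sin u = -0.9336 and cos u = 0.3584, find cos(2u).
cos(2u) = cos²u - sin²u = -0.7432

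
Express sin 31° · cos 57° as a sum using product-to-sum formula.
sin 31° cos 57° = (1/2)[sin(31°+57°) + sin(31°-57°)]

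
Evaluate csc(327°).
csc(327°) = -1.836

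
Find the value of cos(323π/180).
cos(323π/180) = 0.7986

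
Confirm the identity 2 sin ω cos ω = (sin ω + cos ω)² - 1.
RHS = sin²ω + 2 sin ω cos ω + cos²ω - 1 = (sin²ω + cos²ω) + 2 sin ω cos ω - 1 = 1 + 2 sin ω cos ω - 1 = 2 sin ω cos ω = LHS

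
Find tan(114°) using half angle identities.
tan(114°) = sin 228° / (1 + cos 228°) = -2.246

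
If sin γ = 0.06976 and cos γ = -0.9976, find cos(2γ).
cos(2γ) = cos²γ - sin²γ = 0.9903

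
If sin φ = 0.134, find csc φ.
csc φ = 1/sin φ = 7.463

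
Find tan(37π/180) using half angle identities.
tan(37π/180) = sin 37π/90 / (1 + cos 37π/90) = 0.7536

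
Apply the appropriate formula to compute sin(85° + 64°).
sin(85° + 64°) = sin 85° cos 64° + cos 85° sin 64° = 0.515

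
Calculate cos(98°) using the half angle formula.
cos(98°) = -√((1 + cos 196°)/2) = -0.1392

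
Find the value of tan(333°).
tan(333°) = -0.5095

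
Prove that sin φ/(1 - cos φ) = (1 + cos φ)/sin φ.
LHS = sin φ(1 + cos φ) / ((1 - cos φ)(1 + cos φ)) = sin φ(1 + cos φ) / (1 - cos²φ) = sin φ(1 + cos φ) / sin²φ = (1 + cos φ)/sin φ = RHS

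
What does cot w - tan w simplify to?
cot w - tan w = 2 cot(2w) (using Double angle)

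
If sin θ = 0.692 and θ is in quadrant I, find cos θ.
cos θ = 0.7219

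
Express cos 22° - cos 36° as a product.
cos 22° - cos 36° = -2 sin(29°) sin(-7°)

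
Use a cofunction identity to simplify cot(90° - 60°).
cot(90° - 60°) = tan(60°)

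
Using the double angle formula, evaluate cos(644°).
cos(644°) = cos²322° - sin²322° = 0.2419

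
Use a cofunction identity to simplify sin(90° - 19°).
sin(90° - 19°) = cos(19°)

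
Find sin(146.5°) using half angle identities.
sin(146.5°) = √((1 - cos 293°)/2) = 0.5519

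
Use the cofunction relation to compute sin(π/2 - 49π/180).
sin(π/2 - 49π/180) = cos(49π/180) = 0.6561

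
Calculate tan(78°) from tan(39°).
tan(78°) = 2 tan 39° / (1 - tan²39°) = 4.705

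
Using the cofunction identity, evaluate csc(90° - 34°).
csc(90° - 34°) = sec(34°) = 1.206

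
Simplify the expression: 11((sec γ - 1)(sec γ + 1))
11((sec γ - 1)(sec γ + 1)) = 11(tan²γ) (using Diff. of squares)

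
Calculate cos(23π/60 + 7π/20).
cos(23π/60 + 7π/20) = cos 23π/60 cos 7π/20 - sin 23π/60 sin 7π/20 = -0.6691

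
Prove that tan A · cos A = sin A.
LHS = (sin A/cos A) · cos A = sin A = RHS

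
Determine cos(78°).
cos(78°) = 0.2079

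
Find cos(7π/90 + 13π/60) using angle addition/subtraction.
cos(7π/90 + 13π/60) = cos 7π/90 cos 13π/60 - sin 7π/90 sin 13π/60 = 0.6018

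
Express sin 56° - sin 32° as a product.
sin 56° - sin 32° = 2 cos(44°) sin(12°)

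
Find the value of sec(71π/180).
sec(71π/180) = 3.072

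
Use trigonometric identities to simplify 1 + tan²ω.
1 + tan²ω = sec²ω (using Pythagorean identity)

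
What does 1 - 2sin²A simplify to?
1 - 2sin²A = cos(2A) (using Double angle)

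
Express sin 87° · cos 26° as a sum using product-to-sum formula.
sin 87° cos 26° = (1/2)[sin(87°+26°) + sin(87°-26°)]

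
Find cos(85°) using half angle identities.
cos(85°) = √((1 + cos 170°)/2) = 0.08716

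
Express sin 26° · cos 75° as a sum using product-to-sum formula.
sin 26° cos 75° = (1/2)[sin(26°+75°) + sin(26°-75°)]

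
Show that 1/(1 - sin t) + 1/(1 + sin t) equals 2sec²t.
LHS = [(1 + sin t) + (1 - sin t)] / [(1 - sin t)(1 + sin t)] = 2/(1 - sin²t) = 2/cos²t = 2sec²t = RHS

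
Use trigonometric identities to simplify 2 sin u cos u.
2 sin u cos u = sin(2u) (using Double angle)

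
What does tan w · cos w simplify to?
tan w · cos w = sin w (using Quotient identity)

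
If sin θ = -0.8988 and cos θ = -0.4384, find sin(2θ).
sin(2θ) = 2 sin θ cos θ = 0.7881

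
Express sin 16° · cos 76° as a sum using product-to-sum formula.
sin 16° cos 76° = (1/2)[sin(16°+76°) + sin(16°-76°)]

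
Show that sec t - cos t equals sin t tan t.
LHS = 1/cos t - cos t = (1 - cos²t)/cos t = sin²t/cos t = sin t · (sin t/cos t) = sin t tan t = RHS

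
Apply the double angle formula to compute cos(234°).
cos(234°) = cos²117° - sin²117° = -0.5878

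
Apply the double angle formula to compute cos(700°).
cos(700°) = cos²350° - sin²350° = 0.9397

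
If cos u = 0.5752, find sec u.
sec u = 1/cos u = 1.739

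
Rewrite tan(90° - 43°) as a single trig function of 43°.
tan(90° - 43°) = cot(43°)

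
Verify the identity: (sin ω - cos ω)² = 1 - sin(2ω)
LHS = sin²ω - 2 sin ω cos ω + cos²ω = (sin²ω + cos²ω) - 2 sin ω cos ω = 1 - sin(2ω) = RHS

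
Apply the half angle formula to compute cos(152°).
cos(152°) = -√((1 + cos 304°)/2) = -0.8829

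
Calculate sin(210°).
sin(210°) = -1/2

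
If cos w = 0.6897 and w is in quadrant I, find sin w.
sin w = 0.7241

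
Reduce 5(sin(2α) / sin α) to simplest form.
5(sin(2α) / sin α) = 5(2 cos α) (using Double angle)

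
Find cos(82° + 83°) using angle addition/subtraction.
cos(82° + 83°) = cos 82° cos 83° - sin 82° sin 83° = -(√6+√2)/4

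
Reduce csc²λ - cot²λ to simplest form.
csc²λ - cot²λ = 1 (using Pythagorean identity)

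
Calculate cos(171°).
cos(171°) = -0.9877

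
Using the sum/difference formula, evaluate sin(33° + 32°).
sin(33° + 32°) = sin 33° cos 32° + cos 33° sin 32° = 0.9063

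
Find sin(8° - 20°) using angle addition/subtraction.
sin(8° - 20°) = sin 8° cos 20° - cos 8° sin 20° = -0.2079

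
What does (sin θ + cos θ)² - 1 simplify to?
(sin θ + cos θ)² - 1 = sin(2θ) (using Pythagorean + double angle)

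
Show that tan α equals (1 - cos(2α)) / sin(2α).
RHS = 2sin²α / (2 sin α cos α) = sin α/cos α = tan α = LHS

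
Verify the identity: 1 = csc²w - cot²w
RHS = 1/sin²w - cos²w/sin²w = (1 - cos²w)/sin²w = sin²w/sin²w = 1 = LHS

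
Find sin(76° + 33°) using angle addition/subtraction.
sin(76° + 33°) = sin 76° cos 33° + cos 76° sin 33° = 0.9455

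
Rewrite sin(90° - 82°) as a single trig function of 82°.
sin(90° - 82°) = cos(82°)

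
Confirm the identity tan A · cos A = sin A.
LHS = (sin A/cos A) · cos A = sin A = RHS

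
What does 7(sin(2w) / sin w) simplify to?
7(sin(2w) / sin w) = 7(2 cos w) (using Double angle)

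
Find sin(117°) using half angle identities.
sin(117°) = √((1 - cos 234°)/2) = 0.891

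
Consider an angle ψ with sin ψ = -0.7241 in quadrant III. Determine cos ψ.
cos ψ = ±√(1 - sin²ψ) = -0.6897 (negative in QIII)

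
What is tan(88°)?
tan(88°) = 28.64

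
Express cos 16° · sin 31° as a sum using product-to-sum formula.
cos 16° sin 31° = (1/2)[sin(16°+31°) - sin(16°-31°)]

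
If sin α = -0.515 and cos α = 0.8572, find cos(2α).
cos(2α) = cos²α - sin²α = 0.4696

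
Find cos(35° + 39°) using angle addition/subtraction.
cos(35° + 39°) = cos 35° cos 39° - sin 35° sin 39° = 0.2756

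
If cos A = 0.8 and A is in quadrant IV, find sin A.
sin A = -0.6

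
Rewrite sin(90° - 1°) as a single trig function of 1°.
sin(90° - 1°) = cos(1°)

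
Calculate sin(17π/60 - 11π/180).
sin(17π/60 - 11π/180) = sin 17π/60 cos 11π/180 - cos 17π/60 sin 11π/180 = 0.6428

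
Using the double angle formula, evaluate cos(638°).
cos(638°) = 1 - 2sin²319° = 0.1392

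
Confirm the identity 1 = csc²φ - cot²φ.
RHS = 1/sin²φ - cos²φ/sin²φ = (1 - cos²φ)/sin²φ = sin²φ/sin²φ = 1 = LHS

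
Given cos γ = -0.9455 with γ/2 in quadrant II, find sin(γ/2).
sin(γ/2) = ±√((1 - cos γ)/2); positive since γ/2 ∈ QII, so sin(γ/2) = 0.9863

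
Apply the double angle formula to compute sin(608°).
sin(608°) = 2 sin 304° cos 304° = -0.9272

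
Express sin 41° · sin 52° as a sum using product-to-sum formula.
sin 41° sin 52° = (1/2)[cos(41°-52°) - cos(41°+52°)]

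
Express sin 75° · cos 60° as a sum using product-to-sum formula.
sin 75° cos 60° = (1/2)[sin(75°+60°) + sin(75°-60°)]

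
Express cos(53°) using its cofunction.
cos(53°) = sin(90° - 53°) = sin(37°)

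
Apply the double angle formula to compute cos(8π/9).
cos(8π/9) = 2cos²4π/9 - 1 = -0.9397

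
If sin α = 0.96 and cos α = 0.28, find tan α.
tan α = sin α / cos α = 3.429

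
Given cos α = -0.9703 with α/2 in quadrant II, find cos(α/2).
cos(α/2) = ±√((1 + cos α)/2); negative since α/2 ∈ QII, so cos(α/2) = -0.1219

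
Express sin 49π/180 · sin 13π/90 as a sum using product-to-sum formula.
sin 49π/180 sin 13π/90 = (1/2)[cos(49π/180-13π/90) - cos(49π/180+13π/90)]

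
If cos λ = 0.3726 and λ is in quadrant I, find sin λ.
sin λ = 0.928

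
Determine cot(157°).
cot(157°) = -2.356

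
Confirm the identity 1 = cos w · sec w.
RHS = cos w · (1/cos w) = 1 = LHS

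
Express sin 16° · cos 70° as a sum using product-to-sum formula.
sin 16° cos 70° = (1/2)[sin(16°+70°) + sin(16°-70°)]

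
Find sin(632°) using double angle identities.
sin(632°) = 2 sin 316° cos 316° = -0.9994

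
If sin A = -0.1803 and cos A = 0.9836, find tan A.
tan A = sin A / cos A = -0.1833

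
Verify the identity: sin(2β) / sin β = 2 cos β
LHS = 2 sin β cos β / sin β = 2 cos β = RHS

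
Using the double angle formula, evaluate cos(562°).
cos(562°) = cos²281° - sin²281° = -0.9272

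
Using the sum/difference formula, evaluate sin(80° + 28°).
sin(80° + 28°) = sin 80° cos 28° + cos 80° sin 28° = 0.9511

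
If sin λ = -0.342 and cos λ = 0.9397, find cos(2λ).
cos(2λ) = cos²λ - sin²λ = 0.7661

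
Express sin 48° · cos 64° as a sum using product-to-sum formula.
sin 48° cos 64° = (1/2)[sin(48°+64°) + sin(48°-64°)]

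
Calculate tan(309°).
tan(309°) = -1.235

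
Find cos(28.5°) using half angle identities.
cos(28.5°) = √((1 + cos 57°)/2) = 0.8788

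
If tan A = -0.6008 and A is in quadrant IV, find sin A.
sin A = -0.515 (using tan²A + 1 = sec²A)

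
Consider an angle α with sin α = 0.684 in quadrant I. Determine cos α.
cos α = √(1 - sin²α) = 0.7295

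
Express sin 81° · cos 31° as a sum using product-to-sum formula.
sin 81° cos 31° = (1/2)[sin(81°+31°) + sin(81°-31°)]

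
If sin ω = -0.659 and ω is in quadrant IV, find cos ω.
cos ω = 0.7521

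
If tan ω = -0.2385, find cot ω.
cot ω = 1/tan ω = -4.193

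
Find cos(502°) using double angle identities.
cos(502°) = cos²251° - sin²251° = -0.788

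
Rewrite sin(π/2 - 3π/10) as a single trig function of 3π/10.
sin(π/2 - 3π/10) = cos(3π/10)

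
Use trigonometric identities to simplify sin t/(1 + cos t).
sin t/(1 + cos t) = tan(t/2) (using Half angle)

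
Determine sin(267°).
sin(267°) = -0.9986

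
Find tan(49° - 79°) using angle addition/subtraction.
tan(49° - 79°) = (tan 49° - tan 79°)/(1 + tan 49° tan 79°) = -√3/3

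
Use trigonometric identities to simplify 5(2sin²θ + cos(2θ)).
5(2sin²θ + cos(2θ)) = 5 (using Double angle)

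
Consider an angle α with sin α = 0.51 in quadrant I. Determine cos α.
cos α = √(1 - sin²α) = 0.8602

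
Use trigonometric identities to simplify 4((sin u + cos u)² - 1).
4((sin u + cos u)² - 1) = 4(sin(2u)) (using Pythagorean + double angle)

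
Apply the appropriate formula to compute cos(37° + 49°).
cos(37° + 49°) = cos 37° cos 49° - sin 37° sin 49° = 0.06976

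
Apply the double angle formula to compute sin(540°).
sin(540°) = 2 sin 270° cos 270° = 0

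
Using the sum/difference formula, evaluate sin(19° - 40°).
sin(19° - 40°) = sin 19° cos 40° - cos 19° sin 40° = -0.3584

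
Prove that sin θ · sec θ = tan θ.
LHS = sin θ · (1/cos θ) = sin θ/cos θ = tan θ = RHS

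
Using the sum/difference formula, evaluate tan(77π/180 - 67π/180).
tan(77π/180 - 67π/180) = (tan 77π/180 - tan 67π/180)/(1 + tan 77π/180 tan 67π/180) = 0.1763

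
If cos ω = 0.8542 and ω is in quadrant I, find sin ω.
sin ω = 0.5199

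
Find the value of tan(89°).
tan(89°) = 57.29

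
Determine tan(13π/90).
tan(13π/90) = 0.4877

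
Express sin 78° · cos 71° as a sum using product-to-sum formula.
sin 78° cos 71° = (1/2)[sin(78°+71°) + sin(78°-71°)]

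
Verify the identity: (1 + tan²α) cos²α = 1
LHS = sec²α · cos²α = (1/cos²α) · cos²α = 1 = RHS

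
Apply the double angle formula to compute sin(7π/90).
sin(7π/90) = 2 sin 7π/180 cos 7π/180 = 0.2419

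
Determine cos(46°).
cos(46°) = 0.6947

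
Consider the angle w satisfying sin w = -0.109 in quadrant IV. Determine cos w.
cos w = √(1 - sin²w) = 0.994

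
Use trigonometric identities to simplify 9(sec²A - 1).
9(sec²A - 1) = 9(tan²A) (using Pythagorean identity)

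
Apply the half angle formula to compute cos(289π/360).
cos(289π/360) = -√((1 + cos 289π/180)/2) = -0.8141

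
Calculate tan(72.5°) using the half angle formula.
tan(72.5°) = sin 145° / (1 + cos 145°) = 3.172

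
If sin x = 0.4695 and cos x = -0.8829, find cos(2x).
cos(2x) = cos²x - sin²x = 0.5591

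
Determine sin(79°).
sin(79°) = 0.9816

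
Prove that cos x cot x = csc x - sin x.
RHS = 1/sin x - sin x = (1 - sin²x)/sin x = cos²x/sin x = cos x · (cos x/sin x) = cos x cot x = LHS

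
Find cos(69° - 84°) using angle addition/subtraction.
cos(69° - 84°) = cos 69° cos 84° + sin 69° sin 84° = (√6+√2)/4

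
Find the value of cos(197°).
cos(197°) = -0.9563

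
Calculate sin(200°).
sin(200°) = -0.342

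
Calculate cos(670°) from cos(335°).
cos(670°) = 1 - 2sin²335° = 0.6428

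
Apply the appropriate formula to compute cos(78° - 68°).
cos(78° - 68°) = cos 78° cos 68° + sin 78° sin 68° = 0.9848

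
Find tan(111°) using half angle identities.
tan(111°) = sin 222° / (1 + cos 222°) = -2.605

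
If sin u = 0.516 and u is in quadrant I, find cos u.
cos u = 0.8566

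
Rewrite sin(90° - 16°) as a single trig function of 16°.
sin(90° - 16°) = cos(16°)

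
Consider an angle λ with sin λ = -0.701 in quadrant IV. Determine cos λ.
cos λ = √(1 - sin²λ) = 0.7132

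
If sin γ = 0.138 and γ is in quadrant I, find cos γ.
cos γ = 0.9904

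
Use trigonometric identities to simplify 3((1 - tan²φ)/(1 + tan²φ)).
3((1 - tan²φ)/(1 + tan²φ)) = 3(cos(2φ)) (using Double angle)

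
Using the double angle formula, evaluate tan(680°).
tan(680°) = 2 tan 340° / (1 - tan²340°) = -0.8391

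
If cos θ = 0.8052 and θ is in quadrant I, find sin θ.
sin θ = 0.593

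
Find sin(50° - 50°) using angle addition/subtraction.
sin(50° - 50°) = sin 50° cos 50° - cos 50° sin 50° = 0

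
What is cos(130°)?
cos(130°) = -0.6428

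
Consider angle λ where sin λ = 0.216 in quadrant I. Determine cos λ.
cos λ = √(1 - sin²λ) = 0.9764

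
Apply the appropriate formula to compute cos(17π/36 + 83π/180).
cos(17π/36 + 83π/180) = cos 17π/36 cos 83π/180 - sin 17π/36 sin 83π/180 = -0.9781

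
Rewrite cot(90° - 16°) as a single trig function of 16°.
cot(90° - 16°) = tan(16°)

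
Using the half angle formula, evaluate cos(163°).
cos(163°) = -√((1 + cos 326°)/2) = -0.9563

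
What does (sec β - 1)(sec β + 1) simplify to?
(sec β - 1)(sec β + 1) = tan²β (using Diff. of squares)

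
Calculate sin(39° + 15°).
sin(39° + 15°) = sin 39° cos 15° + cos 39° sin 15° = 0.809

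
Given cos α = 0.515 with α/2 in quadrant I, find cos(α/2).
cos(α/2) = ±√((1 + cos α)/2); positive since α/2 ∈ QI, so cos(α/2) = 0.8703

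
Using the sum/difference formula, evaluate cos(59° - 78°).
cos(59° - 78°) = cos 59° cos 78° + sin 59° sin 78° = 0.9455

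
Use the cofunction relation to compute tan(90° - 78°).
tan(90° - 78°) = cot(78°) = 0.2126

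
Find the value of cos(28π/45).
cos(28π/45) = -0.3746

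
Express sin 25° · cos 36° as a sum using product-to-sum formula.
sin 25° cos 36° = (1/2)[sin(25°+36°) + sin(25°-36°)]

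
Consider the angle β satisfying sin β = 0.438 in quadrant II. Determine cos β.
cos β = ±√(1 - sin²β) = -0.899 (negative in QII)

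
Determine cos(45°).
cos(45°) = √2/2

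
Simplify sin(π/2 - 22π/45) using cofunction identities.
sin(π/2 - 22π/45) = cos(22π/45)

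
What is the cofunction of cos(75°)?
cos(75°) = sin(90° - 75°) = sin(15°)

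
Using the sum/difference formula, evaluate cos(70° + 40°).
cos(70° + 40°) = cos 70° cos 40° - sin 70° sin 40° = -0.342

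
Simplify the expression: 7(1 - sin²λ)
7(1 - sin²λ) = 7(cos²λ) (using Pythagorean identity)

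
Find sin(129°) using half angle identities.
sin(129°) = √((1 - cos 258°)/2) = 0.7771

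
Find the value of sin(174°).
sin(174°) = 0.1045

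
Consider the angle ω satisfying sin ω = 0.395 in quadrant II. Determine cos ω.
cos ω = ±√(1 - sin²ω) = -0.9187 (negative in QII)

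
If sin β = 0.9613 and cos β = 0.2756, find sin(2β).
sin(2β) = 2 sin β cos β = 0.5299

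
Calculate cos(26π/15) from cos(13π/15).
cos(26π/15) = cos²13π/15 - sin²13π/15 = 0.6691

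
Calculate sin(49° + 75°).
sin(49° + 75°) = sin 49° cos 75° + cos 49° sin 75° = 0.829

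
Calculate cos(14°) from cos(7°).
cos(14°) = 1 - 2sin²7° = 0.9703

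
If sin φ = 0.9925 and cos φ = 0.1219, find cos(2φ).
cos(2φ) = cos²φ - sin²φ = -0.9702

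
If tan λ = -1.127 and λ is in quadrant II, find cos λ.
cos λ = -0.6637 (using tan²λ + 1 = sec²λ)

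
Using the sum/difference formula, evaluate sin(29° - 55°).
sin(29° - 55°) = sin 29° cos 55° - cos 29° sin 55° = -0.4384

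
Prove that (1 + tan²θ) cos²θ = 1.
LHS = sec²θ · cos²θ = (1/cos²θ) · cos²θ = 1 = RHS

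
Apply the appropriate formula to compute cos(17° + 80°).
cos(17° + 80°) = cos 17° cos 80° - sin 17° sin 80° = -0.1219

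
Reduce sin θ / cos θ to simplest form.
sin θ / cos θ = tan θ (using Quotient identity)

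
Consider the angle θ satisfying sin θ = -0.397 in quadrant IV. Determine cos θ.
cos θ = √(1 - sin²θ) = 0.9178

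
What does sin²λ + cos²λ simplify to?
sin²λ + cos²λ = 1 (using Pythagorean identity)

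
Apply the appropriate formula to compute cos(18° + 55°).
cos(18° + 55°) = cos 18° cos 55° - sin 18° sin 55° = 0.2924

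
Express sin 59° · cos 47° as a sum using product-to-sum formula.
sin 59° cos 47° = (1/2)[sin(59°+47°) + sin(59°-47°)]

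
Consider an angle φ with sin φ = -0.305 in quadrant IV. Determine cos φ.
cos φ = √(1 - sin²φ) = 0.9524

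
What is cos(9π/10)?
cos(9π/10) = -0.9511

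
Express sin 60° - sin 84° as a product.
sin 60° - sin 84° = 2 cos(72°) sin(-12°)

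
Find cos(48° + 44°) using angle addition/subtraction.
cos(48° + 44°) = cos 48° cos 44° - sin 48° sin 44° = -0.0349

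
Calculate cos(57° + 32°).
cos(57° + 32°) = cos 57° cos 32° - sin 57° sin 32° = 0.01745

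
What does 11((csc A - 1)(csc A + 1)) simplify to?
11((csc A - 1)(csc A + 1)) = 11(cot²A) (using Diff. of squares)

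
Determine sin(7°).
sin(7°) = 0.1219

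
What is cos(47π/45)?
cos(47π/45) = -0.9903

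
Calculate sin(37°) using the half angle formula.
sin(37°) = √((1 - cos 74°)/2) = 0.6018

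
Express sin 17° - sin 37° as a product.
sin 17° - sin 37° = 2 cos(27°) sin(-10°)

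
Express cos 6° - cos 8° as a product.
cos 6° - cos 8° = -2 sin(7°) sin(-1°)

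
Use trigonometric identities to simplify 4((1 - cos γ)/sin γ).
4((1 - cos γ)/sin γ) = 4(tan(γ/2)) (using Half angle)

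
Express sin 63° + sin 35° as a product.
sin 63° + sin 35° = 2 sin(49°) cos(14°)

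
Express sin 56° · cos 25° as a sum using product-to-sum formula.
sin 56° cos 25° = (1/2)[sin(56°+25°) + sin(56°-25°)]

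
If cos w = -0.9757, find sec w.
sec w = 1/cos w = -1.025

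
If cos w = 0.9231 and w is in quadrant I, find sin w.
sin w = 0.3846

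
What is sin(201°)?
sin(201°) = -0.3584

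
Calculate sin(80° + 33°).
sin(80° + 33°) = sin 80° cos 33° + cos 80° sin 33° = 0.9205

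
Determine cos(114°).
cos(114°) = -0.4067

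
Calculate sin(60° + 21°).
sin(60° + 21°) = sin 60° cos 21° + cos 60° sin 21° = 0.9877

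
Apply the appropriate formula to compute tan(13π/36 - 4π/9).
tan(13π/36 - 4π/9) = (tan 13π/36 - tan 4π/9)/(1 + tan 13π/36 tan 4π/9) = -(2-√3)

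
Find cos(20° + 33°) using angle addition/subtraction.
cos(20° + 33°) = cos 20° cos 33° - sin 20° sin 33° = 0.6018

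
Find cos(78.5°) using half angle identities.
cos(78.5°) = √((1 + cos 157°)/2) = 0.1994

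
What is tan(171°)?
tan(171°) = -0.1584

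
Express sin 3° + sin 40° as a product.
sin 3° + sin 40° = 2 sin(21.5°) cos(-18.5°)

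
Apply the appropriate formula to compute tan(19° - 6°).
tan(19° - 6°) = (tan 19° - tan 6°)/(1 + tan 19° tan 6°) = 0.2309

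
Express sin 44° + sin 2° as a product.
sin 44° + sin 2° = 2 sin(23°) cos(21°)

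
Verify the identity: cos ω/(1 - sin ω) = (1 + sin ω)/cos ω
RHS = (1 + sin ω)(1 - sin ω) / (cos ω(1 - sin ω)) = (1 - sin²ω) / (cos ω(1 - sin ω)) = cos²ω / (cos ω(1 - sin ω)) = cos ω/(1 - sin ω) = LHS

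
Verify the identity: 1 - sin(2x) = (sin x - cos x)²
RHS = sin²x - 2 sin x cos x + cos²x = (sin²x + cos²x) - 2 sin x cos x = 1 - sin(2x) = LHS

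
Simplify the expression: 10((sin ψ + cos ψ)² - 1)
10((sin ψ + cos ψ)² - 1) = 10(sin(2ψ)) (using Pythagorean + double angle)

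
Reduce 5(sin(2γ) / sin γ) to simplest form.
5(sin(2γ) / sin γ) = 5(2 cos γ) (using Double angle)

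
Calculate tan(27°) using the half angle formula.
tan(27°) = sin 54° / (1 + cos 54°) = 0.5095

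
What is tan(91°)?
tan(91°) = -57.29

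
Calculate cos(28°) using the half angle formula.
cos(28°) = √((1 + cos 56°)/2) = 0.8829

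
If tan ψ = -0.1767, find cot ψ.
cot ψ = 1/tan ψ = -5.659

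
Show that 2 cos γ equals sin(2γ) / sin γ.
RHS = 2 sin γ cos γ / sin γ = 2 cos γ = LHS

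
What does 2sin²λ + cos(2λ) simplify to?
2sin²λ + cos(2λ) = 1 (using Double angle)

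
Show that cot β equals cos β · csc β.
RHS = cos β · (1/sin β) = cos β/sin β = cot β = LHS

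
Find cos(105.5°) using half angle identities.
cos(105.5°) = -√((1 + cos 211°)/2) = -0.2672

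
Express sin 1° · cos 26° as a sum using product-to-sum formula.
sin 1° cos 26° = (1/2)[sin(1°+26°) + sin(1°-26°)]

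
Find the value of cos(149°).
cos(149°) = -0.8572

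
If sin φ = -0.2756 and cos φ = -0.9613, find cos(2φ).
cos(2φ) = cos²φ - sin²φ = 0.8481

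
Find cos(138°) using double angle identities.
cos(138°) = cos²69° - sin²69° = -0.7431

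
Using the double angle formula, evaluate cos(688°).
cos(688°) = 2cos²344° - 1 = 0.848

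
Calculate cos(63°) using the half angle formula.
cos(63°) = √((1 + cos 126°)/2) = 0.454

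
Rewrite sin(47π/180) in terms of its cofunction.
sin(47π/180) = cos(π/2 - 47π/180) = cos(43π/180)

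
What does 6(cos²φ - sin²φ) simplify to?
6(cos²φ - sin²φ) = 6(cos(2φ)) (using Double angle)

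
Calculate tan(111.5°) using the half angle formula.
tan(111.5°) = sin 223° / (1 + cos 223°) = -2.539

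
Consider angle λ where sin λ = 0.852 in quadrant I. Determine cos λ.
cos λ = √(1 - sin²λ) = 0.5235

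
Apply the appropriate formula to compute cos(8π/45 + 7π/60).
cos(8π/45 + 7π/60) = cos 8π/45 cos 7π/60 - sin 8π/45 sin 7π/60 = 0.6018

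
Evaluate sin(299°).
sin(299°) = -0.8746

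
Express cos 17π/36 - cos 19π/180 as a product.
cos 17π/36 - cos 19π/180 = -2 sin(13π/45) sin(11π/60)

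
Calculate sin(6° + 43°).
sin(6° + 43°) = sin 6° cos 43° + cos 6° sin 43° = 0.7547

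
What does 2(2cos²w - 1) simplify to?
2(2cos²w - 1) = 2(cos(2w)) (using Double angle)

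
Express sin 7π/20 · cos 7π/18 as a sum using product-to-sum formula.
sin 7π/20 cos 7π/18 = (1/2)[sin(7π/20+7π/18) + sin(7π/20-7π/18)]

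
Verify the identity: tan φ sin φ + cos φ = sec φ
LHS = sin²φ/cos φ + cos φ = (sin²φ + cos²φ)/cos φ = 1/cos φ = sec φ = RHS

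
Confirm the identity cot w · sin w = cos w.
LHS = (cos w/sin w) · sin w = cos w = RHS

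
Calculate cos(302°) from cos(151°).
cos(302°) = cos²151° - sin²151° = 0.5299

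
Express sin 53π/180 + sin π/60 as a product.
sin 53π/180 + sin π/60 = 2 sin(7π/45) cos(5π/36)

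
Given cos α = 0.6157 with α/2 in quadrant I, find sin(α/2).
sin(α/2) = ±√((1 - cos α)/2); positive since α/2 ∈ QI, so sin(α/2) = 0.4383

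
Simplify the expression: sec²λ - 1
sec²λ - 1 = tan²λ (using Pythagorean identity)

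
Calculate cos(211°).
cos(211°) = -0.8572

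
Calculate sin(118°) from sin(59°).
sin(118°) = 2 sin 59° cos 59° = 0.8829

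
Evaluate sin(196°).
sin(196°) = -0.2756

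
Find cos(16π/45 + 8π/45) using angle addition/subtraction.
cos(16π/45 + 8π/45) = cos 16π/45 cos 8π/45 - sin 16π/45 sin 8π/45 = -0.1045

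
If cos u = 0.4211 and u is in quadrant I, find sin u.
sin u = 0.907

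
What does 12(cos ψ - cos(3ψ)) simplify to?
12(cos ψ - cos(3ψ)) = 12(2 sin(2ψ) sin ψ) (using Sum-to-product)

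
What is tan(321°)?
tan(321°) = -0.8098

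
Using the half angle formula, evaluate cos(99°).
cos(99°) = -√((1 + cos 198°)/2) = -0.1564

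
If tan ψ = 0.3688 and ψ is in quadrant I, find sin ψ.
sin ψ = 0.346 (using tan²ψ + 1 = sec²ψ)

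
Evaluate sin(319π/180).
sin(319π/180) = -0.6561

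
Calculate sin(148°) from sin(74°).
sin(148°) = 2 sin 74° cos 74° = 0.5299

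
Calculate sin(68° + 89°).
sin(68° + 89°) = sin 68° cos 89° + cos 68° sin 89° = 0.3907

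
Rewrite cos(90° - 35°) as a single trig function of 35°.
cos(90° - 35°) = sin(35°)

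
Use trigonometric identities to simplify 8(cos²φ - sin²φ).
8(cos²φ - sin²φ) = 8(cos(2φ)) (using Double angle)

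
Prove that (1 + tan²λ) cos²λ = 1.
LHS = sec²λ · cos²λ = (1/cos²λ) · cos²λ = 1 = RHS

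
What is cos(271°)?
cos(271°) = 0.01745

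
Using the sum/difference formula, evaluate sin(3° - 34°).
sin(3° - 34°) = sin 3° cos 34° - cos 3° sin 34° = -0.515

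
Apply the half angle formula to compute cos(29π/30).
cos(29π/30) = -√((1 + cos 29π/15)/2) = -0.9945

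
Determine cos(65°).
cos(65°) = 0.4226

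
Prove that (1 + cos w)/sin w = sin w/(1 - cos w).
RHS = sin w(1 + cos w) / ((1 - cos w)(1 + cos w)) = sin w(1 + cos w) / (1 - cos²w) = sin w(1 + cos w) / sin²w = (1 + cos w)/sin w = LHS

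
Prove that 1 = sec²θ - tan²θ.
RHS = 1/cos²θ - sin²θ/cos²θ = (1 - sin²θ)/cos²θ = cos²θ/cos²θ = 1 = LHS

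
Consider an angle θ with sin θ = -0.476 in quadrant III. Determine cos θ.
cos θ = ±√(1 - sin²θ) = -0.8794 (negative in QIII)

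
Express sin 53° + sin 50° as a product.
sin 53° + sin 50° = 2 sin(51.5°) cos(1.5°)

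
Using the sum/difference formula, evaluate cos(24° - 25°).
cos(24° - 25°) = cos 24° cos 25° + sin 24° sin 25° = 0.9998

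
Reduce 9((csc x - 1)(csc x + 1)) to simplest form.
9((csc x - 1)(csc x + 1)) = 9(cot²x) (using Diff. of squares)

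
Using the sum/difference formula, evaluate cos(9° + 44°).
cos(9° + 44°) = cos 9° cos 44° - sin 9° sin 44° = 0.6018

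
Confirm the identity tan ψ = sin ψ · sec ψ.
RHS = sin ψ · (1/cos ψ) = sin ψ/cos ψ = tan ψ = LHS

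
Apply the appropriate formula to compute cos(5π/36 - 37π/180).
cos(5π/36 - 37π/180) = cos 5π/36 cos 37π/180 + sin 5π/36 sin 37π/180 = 0.9781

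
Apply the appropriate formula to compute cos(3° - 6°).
cos(3° - 6°) = cos 3° cos 6° + sin 3° sin 6° = 0.9986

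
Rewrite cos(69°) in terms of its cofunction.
cos(69°) = sin(90° - 69°) = sin(21°)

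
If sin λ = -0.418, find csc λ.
csc λ = 1/sin λ = -2.392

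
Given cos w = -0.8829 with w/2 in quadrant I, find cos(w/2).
cos(w/2) = ±√((1 + cos w)/2); positive since w/2 ∈ QI, so cos(w/2) = 0.242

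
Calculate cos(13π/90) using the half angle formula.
cos(13π/90) = √((1 + cos 13π/45)/2) = 0.8988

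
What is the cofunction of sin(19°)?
sin(19°) = cos(90° - 19°) = cos(71°)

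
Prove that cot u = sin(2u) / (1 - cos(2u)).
RHS = 2 sin u cos u / (2sin²u) = cos u/sin u = cot u = LHS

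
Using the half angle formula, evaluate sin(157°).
sin(157°) = √((1 - cos 314°)/2) = 0.3907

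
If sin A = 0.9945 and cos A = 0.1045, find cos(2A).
cos(2A) = cos²A - sin²A = -0.9781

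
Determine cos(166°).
cos(166°) = -0.9703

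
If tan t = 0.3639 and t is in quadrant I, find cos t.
cos t = 0.9397 (using tan²t + 1 = sec²t)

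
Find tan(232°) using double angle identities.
tan(232°) = 2 tan 116° / (1 - tan²116°) = 1.28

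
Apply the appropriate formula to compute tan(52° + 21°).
tan(52° + 21°) = (tan 52° + tan 21°)/(1 - tan 52° tan 21°) = 3.271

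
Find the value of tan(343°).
tan(343°) = -0.3057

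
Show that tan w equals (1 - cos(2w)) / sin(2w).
RHS = 2sin²w / (2 sin w cos w) = sin w/cos w = tan w = LHS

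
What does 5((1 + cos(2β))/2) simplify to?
5((1 + cos(2β))/2) = 5(cos²β) (using Power reduction)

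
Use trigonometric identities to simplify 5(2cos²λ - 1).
5(2cos²λ - 1) = 5(cos(2λ)) (using Double angle)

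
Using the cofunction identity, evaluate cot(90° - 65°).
cot(90° - 65°) = tan(65°) = 2.145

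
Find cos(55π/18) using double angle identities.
cos(55π/18) = 1 - 2sin²55π/36 = -0.9848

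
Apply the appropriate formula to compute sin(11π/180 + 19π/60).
sin(11π/180 + 19π/60) = sin 11π/180 cos 19π/60 + cos 11π/180 sin 19π/60 = 0.9272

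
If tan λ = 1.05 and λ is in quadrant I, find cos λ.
cos λ = 0.6897 (using tan²λ + 1 = sec²λ)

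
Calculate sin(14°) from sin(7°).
sin(14°) = 2 sin 7° cos 7° = 0.2419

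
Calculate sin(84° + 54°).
sin(84° + 54°) = sin 84° cos 54° + cos 84° sin 54° = 0.6691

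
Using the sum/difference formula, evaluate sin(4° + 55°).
sin(4° + 55°) = sin 4° cos 55° + cos 4° sin 55° = 0.8572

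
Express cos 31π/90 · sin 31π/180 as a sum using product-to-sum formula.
cos 31π/90 sin 31π/180 = (1/2)[sin(31π/90+31π/180) - sin(31π/90-31π/180)]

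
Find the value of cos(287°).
cos(287°) = 0.2924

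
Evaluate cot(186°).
cot(186°) = 9.514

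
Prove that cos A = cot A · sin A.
RHS = (cos A/sin A) · sin A = cos A = LHS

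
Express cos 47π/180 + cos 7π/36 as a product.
cos 47π/180 + cos 7π/36 = 2 cos(41π/180) cos(π/30)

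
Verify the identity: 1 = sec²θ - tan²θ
RHS = 1/cos²θ - sin²θ/cos²θ = (1 - sin²θ)/cos²θ = cos²θ/cos²θ = 1 = LHS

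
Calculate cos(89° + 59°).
cos(89° + 59°) = cos 89° cos 59° - sin 89° sin 59° = -0.848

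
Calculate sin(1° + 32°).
sin(1° + 32°) = sin 1° cos 32° + cos 1° sin 32° = 0.5446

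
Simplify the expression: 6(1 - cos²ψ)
6(1 - cos²ψ) = 6(sin²ψ) (using Pythagorean identity)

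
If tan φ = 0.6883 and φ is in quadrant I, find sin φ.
sin φ = 0.567 (using tan²φ + 1 = sec²φ)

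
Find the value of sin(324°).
sin(324°) = -0.5878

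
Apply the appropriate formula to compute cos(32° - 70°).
cos(32° - 70°) = cos 32° cos 70° + sin 32° sin 70° = 0.788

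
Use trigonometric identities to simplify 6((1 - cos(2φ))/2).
6((1 - cos(2φ))/2) = 6(sin²φ) (using Power reduction)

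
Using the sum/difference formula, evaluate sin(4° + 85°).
sin(4° + 85°) = sin 4° cos 85° + cos 4° sin 85° = 0.9998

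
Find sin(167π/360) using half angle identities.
sin(167π/360) = √((1 - cos 167π/180)/2) = 0.9936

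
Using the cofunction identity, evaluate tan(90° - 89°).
tan(90° - 89°) = cot(89°) = 0.01746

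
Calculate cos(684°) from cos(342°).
cos(684°) = 1 - 2sin²342° = 0.809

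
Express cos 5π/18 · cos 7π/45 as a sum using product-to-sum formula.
cos 5π/18 cos 7π/45 = (1/2)[cos(5π/18-7π/45) + cos(5π/18+7π/45)]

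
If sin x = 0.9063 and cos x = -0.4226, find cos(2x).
cos(2x) = cos²x - sin²x = -0.6428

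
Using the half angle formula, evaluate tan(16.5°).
tan(16.5°) = sin 33° / (1 + cos 33°) = 0.2962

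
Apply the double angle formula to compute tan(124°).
tan(124°) = 2 tan 62° / (1 - tan²62°) = -1.483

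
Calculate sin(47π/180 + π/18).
sin(47π/180 + π/18) = sin 47π/180 cos π/18 + cos 47π/180 sin π/18 = 0.8387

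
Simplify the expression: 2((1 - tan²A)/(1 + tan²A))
2((1 - tan²A)/(1 + tan²A)) = 2(cos(2A)) (using Double angle)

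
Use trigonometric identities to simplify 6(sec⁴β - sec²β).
6(sec⁴β - sec²β) = 6(tan⁴β + tan²β) (using Pythagorean)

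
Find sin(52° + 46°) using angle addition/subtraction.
sin(52° + 46°) = sin 52° cos 46° + cos 52° sin 46° = 0.9903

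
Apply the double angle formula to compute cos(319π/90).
cos(319π/90) = cos²319π/180 - sin²319π/180 = 0.1392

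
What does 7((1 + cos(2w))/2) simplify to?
7((1 + cos(2w))/2) = 7(cos²w) (using Power reduction)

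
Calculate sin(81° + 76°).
sin(81° + 76°) = sin 81° cos 76° + cos 81° sin 76° = 0.3907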